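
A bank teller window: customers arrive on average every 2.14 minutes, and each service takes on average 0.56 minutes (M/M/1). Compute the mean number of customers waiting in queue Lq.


λ = 60/2.14 = 28.0374 /hr
μ = 60/0.56 = 107.1429 /hr
ρ = λ/μ = 28.0374/107.1429 = 0.2617
Lq = ρ²/(1−ρ) = 0.06848/0.7383 = 0.09275

Final: 0.09275


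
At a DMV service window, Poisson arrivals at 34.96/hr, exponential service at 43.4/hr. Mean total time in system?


W = 1/(μ−λ) = 1/(43.4 − 34.96) = 1/8.44 = 0.1185 hr

Final: 0.1185 hr


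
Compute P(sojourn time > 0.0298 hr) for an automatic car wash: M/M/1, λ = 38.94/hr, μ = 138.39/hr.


W ~ Exponential(μ−λ) for M/M/1.
μ − λ = 138.39 − 38.94 = 99.4500
P(W > t) = e^{−(μ−λ)t} = e^{−2.9636} = 0.051632

Final: 0.051632


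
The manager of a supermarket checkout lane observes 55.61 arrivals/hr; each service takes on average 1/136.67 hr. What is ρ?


ρ = λ/μ = 55.61/136.67 = 0.4069

Final: 0.4069


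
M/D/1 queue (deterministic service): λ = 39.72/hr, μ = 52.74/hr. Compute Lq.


ρ = 39.72/52.74 = 0.7531
M/D/1: Lq = ρ²/(2(1−ρ)) = 0.5672/(2·0.2469) = 1.14878

Final: 1.14878


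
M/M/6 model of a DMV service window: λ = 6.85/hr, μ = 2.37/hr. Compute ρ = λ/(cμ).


ρ = λ/(cμ) = 6.85/(6·2.37) = 6.85/14.22 = 0.4817

Final: 0.4817


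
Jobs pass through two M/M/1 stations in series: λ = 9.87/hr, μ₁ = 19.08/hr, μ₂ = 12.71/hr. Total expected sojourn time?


Each node sees arrival rate λ = 9.87/hr (tandem ⇒ throughput preserved).
W₁ = 1/(μ₁−λ) = 1/(19.08−9.87) = 0.10858 hr
W₂ = 1/(μ₂−λ) = 1/(12.71−9.87) = 0.35211 hr
W_total = W₁ + W₂ = 0.10858 + 0.35211 = 0.46069 hr

Final: 0.46069 hr


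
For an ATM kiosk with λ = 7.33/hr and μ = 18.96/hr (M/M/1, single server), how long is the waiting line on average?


ρ = 7.33/18.96 = 0.3866
Lq = ρ²/(1−ρ) = 0.1495/0.6134 = 0.2437

Final: 0.2437


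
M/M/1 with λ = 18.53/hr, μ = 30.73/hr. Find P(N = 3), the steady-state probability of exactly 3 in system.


ρ = 18.53/30.73 = 0.6030
P_n = (1−ρ)·ρ^n = (1 − 0.6030)·0.6030^3 = 0.3970·0.219249 = 0.087043

Final: 0.087043


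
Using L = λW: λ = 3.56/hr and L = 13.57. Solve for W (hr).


W = L/λ = 13.57/3.56 = 3.8118 hr

Final: 3.8118 hr


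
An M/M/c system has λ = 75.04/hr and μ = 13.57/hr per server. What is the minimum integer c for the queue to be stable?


Stability requires cμ > λ ⇔ c > λ/μ.
λ/μ = 75.04/13.57 = 5.5298
Minimum integer c = ⌊5.5298⌋ + 1 = 6
Check: 6·13.57 = 81.42 > 75.04, while 5·13.57 = 67.85 ≤ 75.04

Final: 6 servers


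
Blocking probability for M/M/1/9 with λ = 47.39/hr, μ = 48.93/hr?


ρ = λ/μ = 47.39/48.93 = 0.9685
P_K = (1−ρ)ρ^K/(1−ρ^(K+1)) = (0.03147·0.749900)/(1 − 0.726298)
= 0.023602/0.273702 = 0.086233

Final: 0.086233


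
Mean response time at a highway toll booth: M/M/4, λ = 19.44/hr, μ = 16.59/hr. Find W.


a = 1.1718; ρ = 0.2929; P₀ = 0.308870
Lq = P₀·a^c·ρ/(c!(1−ρ)²) = 0.01422
Wq = Lq/λ = 0.01422/19.44 = 0.0007314 hr
W = Wq + 1/μ = 0.0007314 + 0.06028 = 0.06101 hr

Final: 0.06101 hr


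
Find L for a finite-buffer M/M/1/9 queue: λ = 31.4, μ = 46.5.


ρ = 31.4/46.5 = 0.6753
L = ρ[1 − (K+1)ρ^K + Kρ^(K+1)] / [(1−ρ)(1−ρ^(K+1))]
Numerator: 0.6753·(1 − 10·0.029194 + 9·0.019714) = 0.597940
Denominator: (0.3247)·(0.980286) = 0.318330
L = 0.597940/0.318330 = 1.8784

Final: 1.8784


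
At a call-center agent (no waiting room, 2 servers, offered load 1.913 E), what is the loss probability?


B(c,a) = (a^c/c!) / Σ_{k=0}^{c} a^k/k!
a^2/2! = 1.829785
Σ terms (k=0..2): 1.00000 + 1.91300 + 1.82978 = 4.742784
B = 1.829785/4.742784 = 0.385804

Final: 0.385804


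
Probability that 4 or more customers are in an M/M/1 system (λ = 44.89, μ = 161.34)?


ρ = 44.89/161.34 = 0.2782
P(N ≥ n) = ρ^n = 0.2782^4 = 0.005993

Final: 0.005993


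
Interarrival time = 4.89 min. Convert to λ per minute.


λ = 1/(interarrival time) in consistent units.
1 minute = 1 min, so λ = 1/4.89 = 0.2045 per minute

Final: 0.2045 /min


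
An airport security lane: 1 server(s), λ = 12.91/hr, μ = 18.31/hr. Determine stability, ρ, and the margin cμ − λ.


Total capacity cμ = 1·18.31 = 18.31/hr
ρ = λ/(cμ) = 12.91/18.31 = 0.7051
Stable ⇔ ρ < 1: YES
Spare capacity = cμ − λ = 18.31 − 12.91 = 5.40/hr

Final: ρ = 0.7051; stable; margin = 5.40/hr


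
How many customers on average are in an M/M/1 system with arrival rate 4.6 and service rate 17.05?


ρ = λ/μ = 4.6/17.05 = 0.2698
L = ρ/(1−ρ) = 0.2698/(1 − 0.2698) = 0.2698/0.7302 = 0.3695

Final: 0.3695


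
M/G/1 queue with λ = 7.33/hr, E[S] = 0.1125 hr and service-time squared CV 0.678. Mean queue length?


ρ = λ·E[S] = 7.33·0.1125 = 0.8246
Lq = ρ²(1+C_s²)/(2(1−ρ)) = 0.6800·(1+0.678)/(2·0.1754)
= 0.6800·1.6780/0.3507 = 3.25317

Final: 3.25317


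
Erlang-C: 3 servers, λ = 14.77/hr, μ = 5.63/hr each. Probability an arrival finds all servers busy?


a = λ/μ = 2.6234; ρ = a/3 = 0.8745
P₀ = 0.032217 (from M/M/c formula)
C(c,a) = [a^c/(c!(1−ρ))]·P₀ = [18.05578/(6·0.1255)]·0.032217
= 23.97501·0.032217 = 0.772399

Final: 0.772399


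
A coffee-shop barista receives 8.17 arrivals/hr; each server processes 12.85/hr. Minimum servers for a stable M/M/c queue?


Stability requires cμ > λ ⇔ c > λ/μ.
λ/μ = 8.17/12.85 = 0.6358
Minimum integer c = ⌊0.6358⌋ + 1 = 1
Check: 1·12.85 = 12.85 > 8.17, while 0·12.85 = 0.00 ≤ 8.17

Final: 1 servers


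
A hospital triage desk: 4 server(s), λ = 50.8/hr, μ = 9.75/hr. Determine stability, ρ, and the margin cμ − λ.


Total capacity cμ = 4·9.75 = 39.00/hr
ρ = λ/(cμ) = 50.8/39.00 = 1.3026
Stable ⇔ ρ < 1: NO
Spare capacity = cμ − λ = 39.00 − 50.8 = -11.80/hr

Final: ρ = 1.3026; unstable; margin = -11.80/hr


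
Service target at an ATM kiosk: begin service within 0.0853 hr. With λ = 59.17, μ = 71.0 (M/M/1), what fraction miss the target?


ρ = 59.17/71.0 = 0.8334
P(Wq > t) = ρ·e^{−(μ−λ)t} = 0.8334·e^{−1.0091}
= 0.8334·0.364547 = 0.303807

Final: 0.303807


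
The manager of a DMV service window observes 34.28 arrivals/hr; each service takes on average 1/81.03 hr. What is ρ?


ρ = λ/μ = 34.28/81.03 = 0.4231

Final: 0.4231


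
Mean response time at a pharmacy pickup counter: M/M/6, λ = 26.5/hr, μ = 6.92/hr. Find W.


a = 3.8295; ρ = 0.6382; P₀ = 0.020221
Lq = P₀·a^c·ρ/(c!(1−ρ)²) = 0.43198
Wq = Lq/λ = 0.43198/26.5 = 0.01630 hr
W = Wq + 1/μ = 0.01630 + 0.14451 = 0.16081 hr

Final: 0.16081 hr


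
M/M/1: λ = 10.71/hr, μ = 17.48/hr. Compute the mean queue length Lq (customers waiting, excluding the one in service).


ρ = 10.71/17.48 = 0.6127
Lq = ρ²/(1−ρ) = 0.3754/0.3873 = 0.9693

Final: 0.9693


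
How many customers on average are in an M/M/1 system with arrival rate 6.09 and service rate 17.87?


ρ = λ/μ = 6.09/17.87 = 0.3408
L = ρ/(1−ρ) = 0.3408/(1 − 0.3408) = 0.3408/0.6592 = 0.5170

Final: 0.5170


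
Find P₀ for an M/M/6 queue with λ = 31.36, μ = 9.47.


a = λ/μ = 31.36/9.47 = 3.3115; ρ = a/c = 0.5519
Σ_{k=0}^{5} a^k/k! (terms k=0..5) = 1.00000 + 3.31151 + 5.48305 + 6.05239 + 5.01064 + 3.31856 = 24.17614
Tail: a^6/(6!(1−ρ)) = 1318.73171/(720·0.4481) = 4.08758
P₀ = 1/(24.17614 + 4.08758) = 1/28.26373 = 0.035381

Final: 0.035381


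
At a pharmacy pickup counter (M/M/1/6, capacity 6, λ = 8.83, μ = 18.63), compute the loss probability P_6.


ρ = λ/μ = 8.83/18.63 = 0.4740
P_K = (1−ρ)ρ^K/(1−ρ^(K+1)) = (0.5260·0.011337)/(1 − 0.005373)
= 0.005963/0.994627 = 0.005996

Final: 0.005996


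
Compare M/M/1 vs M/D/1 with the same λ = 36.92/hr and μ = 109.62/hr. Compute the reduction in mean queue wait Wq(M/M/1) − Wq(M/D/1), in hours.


ρ = 36.92/109.62 = 0.3368
Wq(M/M/1) = ρ/(μ−λ) = 0.3368/72.70 = 0.004633 hr
Wq(M/D/1) = ρ/(2(μ−λ)) = 0.002316 hr
Savings = 0.004633 − 0.002316 = 0.002316 hr

Final: 0.002316 hr


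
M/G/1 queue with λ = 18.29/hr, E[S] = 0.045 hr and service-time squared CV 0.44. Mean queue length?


ρ = λ·E[S] = 18.29·0.045 = 0.8230
Lq = ρ²(1+C_s²)/(2(1−ρ)) = 0.6774·(1+0.44)/(2·0.1770)
= 0.6774·1.4400/0.3539 = 2.75635

Final: 2.75635


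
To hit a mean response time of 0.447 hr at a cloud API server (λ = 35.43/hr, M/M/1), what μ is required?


W = 1/(μ−λ) ⇒ μ − λ = 1/W = 1/0.447 = 2.2371
μ = λ + 1/W = 35.43 + 2.2371 = 37.6671 per hr

Final: 37.6671 /hr


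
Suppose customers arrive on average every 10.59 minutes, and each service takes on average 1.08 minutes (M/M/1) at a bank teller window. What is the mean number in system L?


λ = 60/10.59 = 5.6657 /hr
μ = 60/1.08 = 55.5556 /hr
ρ = λ/μ = 5.6657/55.5556 = 0.1020
L = ρ/(1−ρ) = 0.1020/0.8980 = 0.1136

Final: 0.1136


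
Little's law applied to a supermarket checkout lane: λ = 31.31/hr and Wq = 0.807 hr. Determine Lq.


Lq = λWq = 31.31·0.807 = 25.2672

Final: 25.2672


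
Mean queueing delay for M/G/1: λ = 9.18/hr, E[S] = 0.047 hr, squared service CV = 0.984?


ρ = λ·E[S] = 9.18·0.047 = 0.4315
E[S²] = E[S]²(1+C_s²) = 0.047²·(1+0.984) = 0.004383
Wq = λ·E[S²]/(2(1−ρ)) = 9.18·0.004383/(2·0.5685) = 0.03538 hr

Final: 0.03538 hr


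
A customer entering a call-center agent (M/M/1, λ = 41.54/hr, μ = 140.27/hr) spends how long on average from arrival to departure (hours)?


W = 1/(μ−λ) = 1/(140.27 − 41.54) = 1/98.73 = 0.01013 hr

Final: 0.01013 hr


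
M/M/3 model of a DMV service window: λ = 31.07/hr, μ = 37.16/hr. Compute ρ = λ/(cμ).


ρ = λ/(cμ) = 31.07/(3·37.16) = 31.07/111.48 = 0.2787

Final: 0.2787


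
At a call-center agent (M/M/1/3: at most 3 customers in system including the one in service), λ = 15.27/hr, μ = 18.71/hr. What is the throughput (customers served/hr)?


ρ = 0.8161; P_K = (1−ρ)ρ^3/(1−ρ^4) = 0.179659
λ_eff = λ(1 − P_K) = 15.27·(1 − 0.179659) = 15.27·0.820341 = 12.5266 /hr

Final: 12.5266 /hr


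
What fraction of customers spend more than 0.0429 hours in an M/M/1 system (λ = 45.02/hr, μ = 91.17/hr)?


W ~ Exponential(μ−λ) for M/M/1.
μ − λ = 91.17 − 45.02 = 46.1500
P(W > t) = e^{−(μ−λ)t} = e^{−1.9798} = 0.138092

Final: 0.138092


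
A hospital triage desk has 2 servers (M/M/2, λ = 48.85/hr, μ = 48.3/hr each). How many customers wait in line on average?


a = λ/μ = 1.0114; ρ = a/2 = 0.5057
P₀ = 0.328292
Lq = P₀·a^c·ρ / (c!·(1−ρ)²) = 0.328292·1.02290·0.5057/(2·0.24434)
= 0.34750

Final: 0.34750


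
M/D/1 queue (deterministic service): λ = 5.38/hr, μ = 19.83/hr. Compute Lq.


ρ = 5.38/19.83 = 0.2713
M/D/1: Lq = ρ²/(2(1−ρ)) = 0.07361/(2·0.7287) = 0.05051

Final: 0.05051


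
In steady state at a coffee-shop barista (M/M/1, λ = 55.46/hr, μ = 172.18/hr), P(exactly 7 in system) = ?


ρ = 55.46/172.18 = 0.3221
P_n = (1−ρ)·ρ^n = (1 − 0.3221)·0.3221^7 = 0.6779·0.0003597 = 0.0002439

Final: 0.0002439


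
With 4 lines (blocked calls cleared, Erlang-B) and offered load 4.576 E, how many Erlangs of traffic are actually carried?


B(4,4.576) = 0.363319 (Erlang-B)
Carried load = a(1 − B) = 4.576·(1 − 0.363319) = 4.576·0.636681 = 2.9135 E

Final: 2.9135 Erlangs


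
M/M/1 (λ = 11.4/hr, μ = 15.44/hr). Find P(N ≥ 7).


ρ = 11.4/15.44 = 0.7383
P(N ≥ n) = ρ^n = 0.7383^7 = 0.119620

Final: 0.119620


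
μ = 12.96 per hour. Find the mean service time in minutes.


Mean service time = 1/μ = 1/12.96 hour = 0.07716 hour
In minutes: 0.07716 × 60 = 4.6296 min

Final: 4.6296 min


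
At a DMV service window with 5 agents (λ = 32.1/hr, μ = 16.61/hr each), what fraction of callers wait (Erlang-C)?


a = λ/μ = 1.9326; ρ = a/5 = 0.3865
P₀ = 0.143878 (from M/M/c formula)
C(c,a) = [a^c/(c!(1−ρ))]·P₀ = [26.95734/(120·0.6135)]·0.143878
= 0.36618·0.143878 = 0.052685

Final: 0.052685


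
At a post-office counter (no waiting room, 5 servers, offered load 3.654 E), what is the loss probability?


B(c,a) = (a^c/c!) / Σ_{k=0}^{c} a^k/k!
a^5/5! = 5.428270
Σ terms (k=0..5): 1.00000 + 3.65400 + 6.67586 + 8.13120 + 7.42785 + 5.42827 = 32.317170
B = 5.428270/32.317170 = 0.167969

Final: 0.167969


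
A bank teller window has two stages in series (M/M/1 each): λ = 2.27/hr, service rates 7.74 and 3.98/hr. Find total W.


Each node sees arrival rate λ = 2.27/hr (tandem ⇒ throughput preserved).
W₁ = 1/(μ₁−λ) = 1/(7.74−2.27) = 0.18282 hr
W₂ = 1/(μ₂−λ) = 1/(3.98−2.27) = 0.58480 hr
W_total = W₁ + W₂ = 0.18282 + 0.58480 = 0.76761 hr

Final: 0.76761 hr


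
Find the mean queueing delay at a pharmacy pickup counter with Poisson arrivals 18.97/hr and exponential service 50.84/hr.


ρ = 18.97/50.84 = 0.3731
Wq = ρ/(μ−λ) = 0.3731/(50.84 − 18.97) = 0.3731/31.87 = 0.01171 hr

Final: 0.01171 hr


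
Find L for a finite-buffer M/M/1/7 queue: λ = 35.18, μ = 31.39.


ρ = 35.18/31.39 = 1.1207
L = ρ[1 − (K+1)ρ^K + Kρ^(K+1)] / [(1−ρ)(1−ρ^(K+1))]
Numerator: 1.1207·(1 − 8·2.220913 + 7·2.489065) = 0.735366
Denominator: (-0.1207)·(-1.489065) = 0.179788
L = 0.735366/0.179788 = 4.0902

Final: 4.0902


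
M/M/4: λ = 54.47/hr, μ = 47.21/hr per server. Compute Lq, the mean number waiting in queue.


a = λ/μ = 1.1538; ρ = a/4 = 0.2884
P₀ = 0.314550
Lq = P₀·a^c·ρ / (c!·(1−ρ)²) = 0.314550·1.77212·0.2884/(24·0.50631)
= 0.01323

Final: 0.01323


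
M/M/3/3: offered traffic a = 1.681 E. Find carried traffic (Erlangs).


B(3,1.681) = 0.162046 (Erlang-B)
Carried load = a(1 − B) = 1.681·(1 − 0.162046) = 1.681·0.837954 = 1.4086 E

Final: 1.4086 Erlangs


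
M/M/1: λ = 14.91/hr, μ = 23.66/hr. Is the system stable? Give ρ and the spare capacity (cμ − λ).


Total capacity cμ = 1·23.66 = 23.66/hr
ρ = λ/(cμ) = 14.91/23.66 = 0.6302
Stable ⇔ ρ < 1: YES
Spare capacity = cμ − λ = 23.66 − 14.91 = 8.75/hr

Final: ρ = 0.6302; stable; margin = 8.75/hr


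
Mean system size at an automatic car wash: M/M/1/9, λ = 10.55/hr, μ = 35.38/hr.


ρ = 10.55/35.38 = 0.2982
L = ρ[1 − (K+1)ρ^K + Kρ^(K+1)] / [(1−ρ)(1−ρ^(K+1))]
Numerator: 0.2982·(1 − 10·0.00001864 + 9·0.000005558) = 0.298150
Denominator: (0.7018)·(0.999994) = 0.701805
L = 0.298150/0.701805 = 0.4248

Final: 0.4248


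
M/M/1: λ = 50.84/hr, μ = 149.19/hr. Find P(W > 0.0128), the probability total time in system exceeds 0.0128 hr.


W ~ Exponential(μ−λ) for M/M/1.
μ − λ = 149.19 − 50.84 = 98.3500
P(W > t) = e^{−(μ−λ)t} = e^{−1.2589} = 0.283972

Final: 0.283972


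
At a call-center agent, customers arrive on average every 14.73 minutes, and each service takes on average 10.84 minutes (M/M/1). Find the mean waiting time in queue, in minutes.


λ = 60/14.73 = 4.0733 /hr
μ = 60/10.84 = 5.5351 /hr
ρ = λ/μ = 4.0733/5.5351 = 0.7359
Wq = ρ/(μ−λ) = 0.7359/(5.5351−4.0733) = 0.50345 hr
In minutes: 0.50345·60 = 30.207 min

Final: 30.207 min


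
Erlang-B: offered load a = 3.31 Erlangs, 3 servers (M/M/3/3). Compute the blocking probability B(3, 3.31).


B(c,a) = (a^c/c!) / Σ_{k=0}^{c} a^k/k!
a^3/3! = 6.044115
Σ terms (k=0..3): 1.00000 + 3.31000 + 5.47805 + 6.04412 = 15.832165
B = 6.044115/15.832165 = 0.381762

Final: 0.381762


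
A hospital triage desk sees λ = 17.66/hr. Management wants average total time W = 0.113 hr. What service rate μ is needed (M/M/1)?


W = 1/(μ−λ) ⇒ μ − λ = 1/W = 1/0.113 = 8.8496
μ = λ + 1/W = 17.66 + 8.8496 = 26.5096 per hr

Final: 26.5096 /hr


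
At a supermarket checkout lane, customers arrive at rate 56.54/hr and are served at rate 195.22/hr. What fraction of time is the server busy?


ρ = λ/μ = 56.54/195.22 = 0.2896

Final: 0.2896


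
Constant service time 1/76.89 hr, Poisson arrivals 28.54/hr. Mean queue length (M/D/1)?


ρ = 28.54/76.89 = 0.3712
M/D/1: Lq = ρ²/(2(1−ρ)) = 0.1378/(2·0.6288) = 0.10955

Final: 0.10955


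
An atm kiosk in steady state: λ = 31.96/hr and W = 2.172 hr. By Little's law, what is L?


L = λW = 31.96·2.172 = 69.4171

Final: 69.4171


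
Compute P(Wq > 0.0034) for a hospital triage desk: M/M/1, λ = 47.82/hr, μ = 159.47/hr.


ρ = 47.82/159.47 = 0.2999
P(Wq > t) = ρ·e^{−(μ−λ)t} = 0.2999·e^{−0.3796}
= 0.2999·0.684128 = 0.205148

Final: 0.205148


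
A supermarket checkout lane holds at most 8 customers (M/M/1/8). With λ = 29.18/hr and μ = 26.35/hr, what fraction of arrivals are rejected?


ρ = λ/μ = 29.18/26.35 = 1.1074
P_K = (1−ρ)ρ^K/(1−ρ^(K+1)) = (-0.1074·2.261712)/(1 − 2.504621)
= -0.242909/-1.504621 = 0.161442

Final: 0.161442


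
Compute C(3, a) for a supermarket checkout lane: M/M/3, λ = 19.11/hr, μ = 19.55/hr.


a = λ/μ = 0.9775; ρ = a/3 = 0.3258
P₀ = 0.372281 (from M/M/c formula)
C(c,a) = [a^c/(c!(1−ρ))]·P₀ = [0.93399/(6·0.6742)]·0.372281
= 0.23090·0.372281 = 0.085959

Final: 0.085959


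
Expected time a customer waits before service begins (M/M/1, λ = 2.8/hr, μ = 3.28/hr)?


ρ = 2.8/3.28 = 0.8537
Wq = ρ/(μ−λ) = 0.8537/(3.28 − 2.8) = 0.8537/0.4800 = 1.7785 hr

Final: 1.7785 hr


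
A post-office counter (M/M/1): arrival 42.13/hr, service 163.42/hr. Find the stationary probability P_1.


ρ = 42.13/163.42 = 0.2578
P_n = (1−ρ)·ρ^n = (1 − 0.2578)·0.2578^1 = 0.7422·0.257802 = 0.191340

Final: 0.191340


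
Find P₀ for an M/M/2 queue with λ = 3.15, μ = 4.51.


a = λ/μ = 3.15/4.51 = 0.6984; ρ = a/c = 0.3492
Σ_{k=0}^{1} a^k/k! (terms k=0..1) = 1.00000 + 0.69845 = 1.69845
Tail: a^2/(2!(1−ρ)) = 0.48783/(2·0.6508) = 0.37481
P₀ = 1/(1.69845 + 0.37481) = 1/2.07325 = 0.482334

Final: 0.482334


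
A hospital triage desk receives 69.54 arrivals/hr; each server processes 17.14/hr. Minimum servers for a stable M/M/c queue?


Stability requires cμ > λ ⇔ c > λ/μ.
λ/μ = 69.54/17.14 = 4.0572
Minimum integer c = ⌊4.0572⌋ + 1 = 5
Check: 5·17.14 = 85.70 > 69.54, while 4·17.14 = 68.56 ≤ 69.54

Final: 5 servers


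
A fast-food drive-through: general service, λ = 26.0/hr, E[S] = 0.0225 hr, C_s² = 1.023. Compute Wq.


ρ = λ·E[S] = 26.0·0.0225 = 0.5850
E[S²] = E[S]²(1+C_s²) = 0.0225²·(1+1.023) = 0.001024
Wq = λ·E[S²]/(2(1−ρ)) = 26.0·0.001024/(2·0.4150) = 0.03208 hr

Final: 0.03208 hr


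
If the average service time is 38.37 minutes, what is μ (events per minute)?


μ = 1/(service time) in consistent units.
1 minute = 1 min, so μ = 1/38.37 = 0.02606 per minute

Final: 0.02606 /min


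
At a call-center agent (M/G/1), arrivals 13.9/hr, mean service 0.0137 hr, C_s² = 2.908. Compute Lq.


ρ = λ·E[S] = 13.9·0.0137 = 0.1904
Lq = ρ²(1+C_s²)/(2(1−ρ)) = 0.03626·(1+2.908)/(2·0.8096)
= 0.03626·3.9080/1.6191 = 0.08753

Final: 0.08753


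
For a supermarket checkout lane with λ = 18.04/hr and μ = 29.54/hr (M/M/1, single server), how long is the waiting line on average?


ρ = 18.04/29.54 = 0.6107
Lq = ρ²/(1−ρ) = 0.3730/0.3893 = 0.9580

Final: 0.9580


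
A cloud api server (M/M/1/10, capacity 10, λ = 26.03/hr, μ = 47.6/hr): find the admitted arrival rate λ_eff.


ρ = 0.5468; P_K = (1−ρ)ρ^10/(1−ρ^11) = 0.001085
λ_eff = λ(1 − P_K) = 26.03·(1 − 0.001085) = 26.03·0.998915 = 26.0018 /hr

Final: 26.0018 /hr


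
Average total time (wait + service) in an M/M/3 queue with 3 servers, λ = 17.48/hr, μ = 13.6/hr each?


a = 1.2853; ρ = 0.4284; P₀ = 0.268066
Lq = P₀·a^c·ρ/(c!(1−ρ)²) = 0.12441
Wq = Lq/λ = 0.12441/17.48 = 0.007117 hr
W = Wq + 1/μ = 0.007117 + 0.07353 = 0.08065 hr

Final: 0.08065 hr


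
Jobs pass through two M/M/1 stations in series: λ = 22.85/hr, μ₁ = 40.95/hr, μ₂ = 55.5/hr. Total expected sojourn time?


Each node sees arrival rate λ = 22.85/hr (tandem ⇒ throughput preserved).
W₁ = 1/(μ₁−λ) = 1/(40.95−22.85) = 0.05525 hr
W₂ = 1/(μ₂−λ) = 1/(55.5−22.85) = 0.03063 hr
W_total = W₁ + W₂ = 0.05525 + 0.03063 = 0.08588 hr

Final: 0.08588 hr


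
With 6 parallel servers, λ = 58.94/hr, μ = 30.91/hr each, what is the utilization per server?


ρ = λ/(cμ) = 58.94/(6·30.91) = 58.94/185.46 = 0.3178

Final: 0.3178


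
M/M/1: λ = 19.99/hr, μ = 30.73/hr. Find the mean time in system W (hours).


W = 1/(μ−λ) = 1/(30.73 − 19.99) = 1/10.74 = 0.09311 hr

Final: 0.09311 hr


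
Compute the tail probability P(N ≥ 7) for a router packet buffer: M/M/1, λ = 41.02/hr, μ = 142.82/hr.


ρ = 41.02/142.82 = 0.2872
P(N ≥ n) = ρ^n = 0.2872^7 = 0.0001612

Final: 0.0001612


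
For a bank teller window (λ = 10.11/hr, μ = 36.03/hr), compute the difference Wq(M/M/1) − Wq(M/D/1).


ρ = 10.11/36.03 = 0.2806
Wq(M/M/1) = ρ/(μ−λ) = 0.2806/25.92 = 0.01083 hr
Wq(M/D/1) = ρ/(2(μ−λ)) = 0.005413 hr
Savings = 0.01083 − 0.005413 = 0.005413 hr

Final: 0.005413 hr


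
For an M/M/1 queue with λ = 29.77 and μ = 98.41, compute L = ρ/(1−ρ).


ρ = λ/μ = 29.77/98.41 = 0.3025
L = ρ/(1−ρ) = 0.3025/(1 − 0.3025) = 0.3025/0.6975 = 0.4337

Final: 0.4337


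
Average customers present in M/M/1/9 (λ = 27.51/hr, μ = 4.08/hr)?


ρ = 27.51/4.08 = 6.7426
L = ρ[1 − (K+1)ρ^K + Kρ^(K+1)] / [(1−ρ)(1−ρ^(K+1))]
Numerator: 6.7426·(1 − 10·28805395.712416 + 9·194224616.678573) = 9844046203.547081
Denominator: (-5.7426)·(-194224615.678573) = 1115363417.977687
L = 9844046203.547081/1115363417.977687 = 8.8259

Final: 8.8259


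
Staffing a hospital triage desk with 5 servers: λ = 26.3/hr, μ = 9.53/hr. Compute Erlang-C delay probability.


a = λ/μ = 2.7597; ρ = a/5 = 0.5519
P₀ = 0.060736 (from M/M/c formula)
C(c,a) = [a^c/(c!(1−ρ))]·P₀ = [160.07158/(120·0.4481)]·0.060736
= 2.97713·0.060736 = 0.180820

Final: 0.180820


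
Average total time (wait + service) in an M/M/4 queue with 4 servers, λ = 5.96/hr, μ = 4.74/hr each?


a = 1.2574; ρ = 0.3143; P₀ = 0.283197
Lq = P₀·a^c·ρ/(c!(1−ρ)²) = 0.01972
Wq = Lq/λ = 0.01972/5.96 = 0.003309 hr
W = Wq + 1/μ = 0.003309 + 0.21097 = 0.21428 hr

Final: 0.21428 hr


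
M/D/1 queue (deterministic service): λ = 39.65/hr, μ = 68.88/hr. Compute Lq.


ρ = 39.65/68.88 = 0.5756
M/D/1: Lq = ρ²/(2(1−ρ)) = 0.3314/(2·0.4244) = 0.39042

Final: 0.39042


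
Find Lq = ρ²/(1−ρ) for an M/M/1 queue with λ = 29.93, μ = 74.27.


ρ = 29.93/74.27 = 0.4030
Lq = ρ²/(1−ρ) = 0.1624/0.5970 = 0.2720

Final: 0.2720


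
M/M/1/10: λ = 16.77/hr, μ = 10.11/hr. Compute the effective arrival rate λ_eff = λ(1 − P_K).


ρ = 1.6588; P_K = (1−ρ)ρ^10/(1−ρ^11) = 0.398662
λ_eff = λ(1 − P_K) = 16.77·(1 − 0.398662) = 16.77·0.601338 = 10.0844 /hr

Final: 10.0844 /hr


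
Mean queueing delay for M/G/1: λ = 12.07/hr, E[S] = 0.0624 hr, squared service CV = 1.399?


ρ = λ·E[S] = 12.07·0.0624 = 0.7532
E[S²] = E[S]²(1+C_s²) = 0.0624²·(1+1.399) = 0.009341
Wq = λ·E[S²]/(2(1−ρ)) = 12.07·0.009341/(2·0.2468) = 0.22839 hr

Final: 0.22839 hr


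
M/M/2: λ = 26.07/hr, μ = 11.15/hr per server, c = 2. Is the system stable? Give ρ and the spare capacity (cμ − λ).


Total capacity cμ = 2·11.15 = 22.30/hr
ρ = λ/(cμ) = 26.07/22.30 = 1.1691
Stable ⇔ ρ < 1: NO
Spare capacity = cμ − λ = 22.30 − 26.07 = -3.77/hr

Final: ρ = 1.1691; unstable; margin = -3.77/hr


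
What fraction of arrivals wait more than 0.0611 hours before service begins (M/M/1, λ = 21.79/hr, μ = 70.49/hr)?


ρ = 21.79/70.49 = 0.3091
P(Wq > t) = ρ·e^{−(μ−λ)t} = 0.3091·e^{−2.9756}
= 0.3091·0.051018 = 0.015771

Final: 0.015771


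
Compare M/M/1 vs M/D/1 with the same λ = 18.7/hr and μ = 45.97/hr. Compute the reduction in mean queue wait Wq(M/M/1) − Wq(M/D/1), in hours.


ρ = 18.7/45.97 = 0.4068
Wq(M/M/1) = ρ/(μ−λ) = 0.4068/27.27 = 0.01492 hr
Wq(M/D/1) = ρ/(2(μ−λ)) = 0.007459 hr
Savings = 0.01492 − 0.007459 = 0.007459 hr

Final: 0.007459 hr


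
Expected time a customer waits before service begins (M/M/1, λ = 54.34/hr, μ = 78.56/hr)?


ρ = 54.34/78.56 = 0.6917
Wq = ρ/(μ−λ) = 0.6917/(78.56 − 54.34) = 0.6917/24.22 = 0.02856 hr

Final: 0.02856 hr


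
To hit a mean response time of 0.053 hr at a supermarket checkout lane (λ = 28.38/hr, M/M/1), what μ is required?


W = 1/(μ−λ) ⇒ μ − λ = 1/W = 1/0.053 = 18.8679
μ = λ + 1/W = 28.38 + 18.8679 = 47.2479 per hr

Final: 47.2479 /hr


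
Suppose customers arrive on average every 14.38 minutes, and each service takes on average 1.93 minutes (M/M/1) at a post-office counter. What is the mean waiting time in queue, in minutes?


λ = 60/14.38 = 4.1725 /hr
μ = 60/1.93 = 31.0881 /hr
ρ = λ/μ = 4.1725/31.0881 = 0.1342
Wq = ρ/(μ−λ) = 0.1342/(31.0881−4.1725) = 0.004986 hr
In minutes: 0.004986·60 = 0.2992 min

Final: 0.2992 min


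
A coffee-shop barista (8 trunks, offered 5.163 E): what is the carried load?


B(8,5.163) = 0.077857 (Erlang-B)
Carried load = a(1 − B) = 5.163·(1 − 0.077857) = 5.163·0.922143 = 4.7610 E

Final: 4.7610 Erlangs


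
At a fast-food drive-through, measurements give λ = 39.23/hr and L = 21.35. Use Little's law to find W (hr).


W = L/λ = 21.35/39.23 = 0.5442 hr

Final: 0.5442 hr


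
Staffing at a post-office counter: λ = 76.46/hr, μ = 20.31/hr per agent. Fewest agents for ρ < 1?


Stability requires cμ > λ ⇔ c > λ/μ.
λ/μ = 76.46/20.31 = 3.7646
Minimum integer c = ⌊3.7646⌋ + 1 = 4
Check: 4·20.31 = 81.24 > 76.46, while 3·20.31 = 60.93 ≤ 76.46

Final: 4 servers


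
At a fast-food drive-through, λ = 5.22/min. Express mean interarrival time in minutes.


Mean interarrival time = 1/λ = 1/5.22 minute = 0.19157 minute
In minutes: 0.19157 × 1 = 0.1916 min

Final: 0.1916 min


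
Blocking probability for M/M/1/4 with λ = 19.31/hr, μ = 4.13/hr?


ρ = λ/μ = 19.31/4.13 = 4.6755
P_K = (1−ρ)ρ^K/(1−ρ^(K+1)) = (-3.6755·477.891041)/(1 − 2234.400967)
= -1756.509926/-2233.400967 = 0.786473

Final: 0.786473


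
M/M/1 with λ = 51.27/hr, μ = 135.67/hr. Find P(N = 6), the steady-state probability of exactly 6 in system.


ρ = 51.27/135.67 = 0.3779
P_n = (1−ρ)·ρ^n = (1 − 0.3779)·0.3779^6 = 0.6221·0.002913 = 0.001812

Final: 0.001812


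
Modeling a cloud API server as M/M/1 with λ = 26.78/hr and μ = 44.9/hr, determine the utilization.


ρ = λ/μ = 26.78/44.9 = 0.5964

Final: 0.5964


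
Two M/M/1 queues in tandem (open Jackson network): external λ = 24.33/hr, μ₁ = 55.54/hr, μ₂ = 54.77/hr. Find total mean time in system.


Each node sees arrival rate λ = 24.33/hr (tandem ⇒ throughput preserved).
W₁ = 1/(μ₁−λ) = 1/(55.54−24.33) = 0.03204 hr
W₂ = 1/(μ₂−λ) = 1/(54.77−24.33) = 0.03285 hr
W_total = W₁ + W₂ = 0.03204 + 0.03285 = 0.06489 hr

Final: 0.06489 hr


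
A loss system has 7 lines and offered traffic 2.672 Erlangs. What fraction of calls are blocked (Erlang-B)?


B(c,a) = (a^c/c!) / Σ_{k=0}^{c} a^k/k!
a^7/7! = 0.192941
Σ terms (k=0..7): 1.00000 + 2.67200 + 3.56979 + 3.17949 + 2.12390 + 1.13501 + 0.50546 + 0.19294 = 14.378603
B = 0.192941/14.378603 = 0.013419

Final: 0.013419


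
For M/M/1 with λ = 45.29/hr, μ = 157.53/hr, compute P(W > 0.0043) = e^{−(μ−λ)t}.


W ~ Exponential(μ−λ) for M/M/1.
μ − λ = 157.53 − 45.29 = 112.2400
P(W > t) = e^{−(μ−λ)t} = e^{−0.4826} = 0.617157

Final: 0.617157


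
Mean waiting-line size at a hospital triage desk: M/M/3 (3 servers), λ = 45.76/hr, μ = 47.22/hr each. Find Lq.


a = λ/μ = 0.9691; ρ = a/3 = 0.3230
P₀ = 0.375559
Lq = P₀·a^c·ρ / (c!·(1−ρ)²) = 0.375559·0.91008·0.3230/(6·0.45829)
= 0.04015

Final: 0.04015


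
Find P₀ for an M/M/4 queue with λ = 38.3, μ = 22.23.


a = λ/μ = 38.3/22.23 = 1.7229; ρ = a/c = 0.4307
Σ_{k=0}^{3} a^k/k! (terms k=0..3) = 1.00000 + 1.72290 + 1.48419 + 0.85237 = 5.05945
Tail: a^4/(4!(1−ρ)) = 8.81124/(24·0.5693) = 0.64492
P₀ = 1/(5.05945 + 0.64492) = 1/5.70437 = 0.175304

Final: 0.175304


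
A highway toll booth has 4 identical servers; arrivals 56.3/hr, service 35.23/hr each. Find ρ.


ρ = λ/(cμ) = 56.3/(4·35.23) = 56.3/140.92 = 0.3995

Final: 0.3995


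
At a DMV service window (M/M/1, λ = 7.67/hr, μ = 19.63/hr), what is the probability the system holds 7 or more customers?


ρ = 7.67/19.63 = 0.3907
P(N ≥ n) = ρ^n = 0.3907^7 = 0.001390

Final: 0.001390


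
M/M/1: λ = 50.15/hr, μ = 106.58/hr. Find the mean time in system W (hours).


W = 1/(μ−λ) = 1/(106.58 − 50.15) = 1/56.43 = 0.01772 hr

Final: 0.01772 hr


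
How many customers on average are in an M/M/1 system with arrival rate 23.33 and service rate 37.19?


ρ = λ/μ = 23.33/37.19 = 0.6273
L = ρ/(1−ρ) = 0.6273/(1 − 0.6273) = 0.6273/0.3727 = 1.6833

Final: 1.6833


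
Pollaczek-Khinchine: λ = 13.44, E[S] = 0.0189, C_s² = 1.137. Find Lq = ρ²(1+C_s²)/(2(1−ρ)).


ρ = λ·E[S] = 13.44·0.0189 = 0.2540
Lq = ρ²(1+C_s²)/(2(1−ρ)) = 0.06452·(1+1.137)/(2·0.7460)
= 0.06452·2.1370/1.4920 = 0.09242

Final: 0.09242


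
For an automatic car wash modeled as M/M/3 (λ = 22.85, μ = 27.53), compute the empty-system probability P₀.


a = λ/μ = 22.85/27.53 = 0.8300; ρ = a/c = 0.2767
Σ_{k=0}^{2} a^k/k! (terms k=0..2) = 1.00000 + 0.83000 + 0.34445 = 2.17446
Tail: a^3/(3!(1−ρ)) = 0.57179/(6·0.7233) = 0.13175
P₀ = 1/(2.17446 + 0.13175) = 1/2.30621 = 0.433612

Final: 0.433612


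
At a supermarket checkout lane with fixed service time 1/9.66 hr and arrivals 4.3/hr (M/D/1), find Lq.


ρ = 4.3/9.66 = 0.4451
M/D/1: Lq = ρ²/(2(1−ρ)) = 0.1981/(2·0.5549) = 0.17855

Final: 0.17855


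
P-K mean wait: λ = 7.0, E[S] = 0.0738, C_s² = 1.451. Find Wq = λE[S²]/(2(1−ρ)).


ρ = λ·E[S] = 7.0·0.0738 = 0.5166
E[S²] = E[S]²(1+C_s²) = 0.0738²·(1+1.451) = 0.013349
Wq = λ·E[S²]/(2(1−ρ)) = 7.0·0.013349/(2·0.4834) = 0.09665 hr

Final: 0.09665 hr


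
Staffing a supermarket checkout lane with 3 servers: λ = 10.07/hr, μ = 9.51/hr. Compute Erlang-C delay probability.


a = λ/μ = 1.0589; ρ = a/3 = 0.3530
P₀ = 0.341842 (from M/M/c formula)
C(c,a) = [a^c/(c!(1−ρ))]·P₀ = [1.18726/(6·0.6470)]·0.341842
= 0.30582·0.341842 = 0.104542

Final: 0.104542


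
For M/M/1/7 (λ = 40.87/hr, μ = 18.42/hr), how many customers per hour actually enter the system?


ρ = 2.2188; P_K = (1−ρ)ρ^7/(1−ρ^8) = 0.550239
λ_eff = λ(1 − P_K) = 40.87·(1 − 0.550239) = 40.87·0.449761 = 18.3817 /hr

Final: 18.3817 /hr


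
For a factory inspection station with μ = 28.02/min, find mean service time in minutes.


Mean service time = 1/μ = 1/28.02 minute = 0.03569 minute
In minutes: 0.03569 × 1 = 0.03569 min

Final: 0.03569 min


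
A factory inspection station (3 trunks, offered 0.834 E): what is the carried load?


B(3,0.834) = 0.042433 (Erlang-B)
Carried load = a(1 − B) = 0.834·(1 − 0.042433) = 0.834·0.957567 = 0.7986 E

Final: 0.7986 Erlangs


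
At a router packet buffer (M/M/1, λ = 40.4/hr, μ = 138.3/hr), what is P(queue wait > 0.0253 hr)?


ρ = 40.4/138.3 = 0.2921
P(Wq > t) = ρ·e^{−(μ−λ)t} = 0.2921·e^{−2.4769}
= 0.2921·0.084006 = 0.024540

Final: 0.024540


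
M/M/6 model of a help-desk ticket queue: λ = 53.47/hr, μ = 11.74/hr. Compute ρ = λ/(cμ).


ρ = λ/(cμ) = 53.47/(6·11.74) = 53.47/70.44 = 0.7591

Final: 0.7591


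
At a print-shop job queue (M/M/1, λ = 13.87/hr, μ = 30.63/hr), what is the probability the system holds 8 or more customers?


ρ = 13.87/30.63 = 0.4528
P(N ≥ n) = ρ^n = 0.4528^8 = 0.001768

Final: 0.001768


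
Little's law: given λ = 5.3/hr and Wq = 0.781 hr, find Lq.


Lq = λWq = 5.3·0.781 = 4.1393

Final: 4.1393


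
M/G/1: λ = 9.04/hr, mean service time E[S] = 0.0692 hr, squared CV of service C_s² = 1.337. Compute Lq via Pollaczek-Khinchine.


ρ = λ·E[S] = 9.04·0.0692 = 0.6256
Lq = ρ²(1+C_s²)/(2(1−ρ)) = 0.3913·(1+1.337)/(2·0.3744)
= 0.3913·2.3370/0.7489 = 1.22125

Final: 1.22125


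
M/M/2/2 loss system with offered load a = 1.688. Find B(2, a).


B(c,a) = (a^c/c!) / Σ_{k=0}^{c} a^k/k!
a^2/2! = 1.424672
Σ terms (k=0..2): 1.00000 + 1.68800 + 1.42467 = 4.112672
B = 1.424672/4.112672 = 0.346410

Final: 0.346410


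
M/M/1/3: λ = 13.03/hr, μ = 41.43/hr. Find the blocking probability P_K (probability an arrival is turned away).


ρ = λ/μ = 13.03/41.43 = 0.3145
P_K = (1−ρ)ρ^K/(1−ρ^(K+1)) = (0.6855·0.031109)/(1 − 0.009784)
= 0.021325/0.990216 = 0.021536

Final: 0.021536


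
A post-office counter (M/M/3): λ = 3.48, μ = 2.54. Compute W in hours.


a = 1.3701; ρ = 0.4567; P₀ = 0.244047
Lq = P₀·a^c·ρ/(c!(1−ρ)²) = 0.16184
Wq = Lq/λ = 0.16184/3.48 = 0.04651 hr
W = Wq + 1/μ = 0.04651 + 0.39370 = 0.44021 hr

Final: 0.44021 hr


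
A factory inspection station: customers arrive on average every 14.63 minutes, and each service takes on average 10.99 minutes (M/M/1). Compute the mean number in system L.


λ = 60/14.63 = 4.1012 /hr
μ = 60/10.99 = 5.4595 /hr
ρ = λ/μ = 4.1012/5.4595 = 0.7512
L = ρ/(1−ρ) = 0.7512/0.2488 = 3.0192

Final: 3.0192


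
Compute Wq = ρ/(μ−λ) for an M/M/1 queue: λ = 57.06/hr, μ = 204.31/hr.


ρ = 57.06/204.31 = 0.2793
Wq = ρ/(μ−λ) = 0.2793/(204.31 − 57.06) = 0.2793/147.25 = 0.001897 hr

Final: 0.001897 hr


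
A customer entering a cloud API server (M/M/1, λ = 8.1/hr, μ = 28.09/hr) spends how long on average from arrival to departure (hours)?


W = 1/(μ−λ) = 1/(28.09 − 8.1) = 1/19.99 = 0.05003 hr

Final: 0.05003 hr


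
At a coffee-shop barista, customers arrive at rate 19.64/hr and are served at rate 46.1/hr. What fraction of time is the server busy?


ρ = λ/μ = 19.64/46.1 = 0.4260

Final: 0.4260


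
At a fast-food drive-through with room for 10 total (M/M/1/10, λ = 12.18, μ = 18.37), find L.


ρ = 12.18/18.37 = 0.6630
L = ρ[1 − (K+1)ρ^K + Kρ^(K+1)] / [(1−ρ)(1−ρ^(K+1))]
Numerator: 0.6630·(1 − 11·0.016420 + 10·0.010887) = 0.615464
Denominator: (0.3370)·(0.989113) = 0.333294
L = 0.615464/0.333294 = 1.8466

Final: 1.8466


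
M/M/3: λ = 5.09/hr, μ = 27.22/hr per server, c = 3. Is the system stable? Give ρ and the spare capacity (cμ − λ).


Total capacity cμ = 3·27.22 = 81.66/hr
ρ = λ/(cμ) = 5.09/81.66 = 0.06233
Stable ⇔ ρ < 1: YES
Spare capacity = cμ − λ = 81.66 − 5.09 = 76.57/hr

Final: ρ = 0.06233; stable; margin = 76.57/hr


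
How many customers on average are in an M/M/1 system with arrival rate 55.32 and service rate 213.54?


ρ = λ/μ = 55.32/213.54 = 0.2591
L = ρ/(1−ρ) = 0.2591/(1 − 0.2591) = 0.2591/0.7409 = 0.3496

Final: 0.3496


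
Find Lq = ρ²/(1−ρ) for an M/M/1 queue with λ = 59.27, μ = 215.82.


ρ = 59.27/215.82 = 0.2746
Lq = ρ²/(1−ρ) = 0.07542/0.7254 = 0.1040

Final: 0.1040


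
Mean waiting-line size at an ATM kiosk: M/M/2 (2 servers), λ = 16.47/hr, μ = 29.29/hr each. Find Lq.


a = λ/μ = 0.5623; ρ = a/2 = 0.2812
P₀ = 0.561093
Lq = P₀·a^c·ρ / (c!·(1−ρ)²) = 0.561093·0.31619·0.2812/(2·0.51674)
= 0.04826

Final: 0.04826


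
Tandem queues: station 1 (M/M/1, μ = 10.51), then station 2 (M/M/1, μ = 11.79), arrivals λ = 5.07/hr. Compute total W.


Each node sees arrival rate λ = 5.07/hr (tandem ⇒ throughput preserved).
W₁ = 1/(μ₁−λ) = 1/(10.51−5.07) = 0.18382 hr
W₂ = 1/(μ₂−λ) = 1/(11.79−5.07) = 0.14881 hr
W_total = W₁ + W₂ = 0.18382 + 0.14881 = 0.33263 hr

Final: 0.33263 hr


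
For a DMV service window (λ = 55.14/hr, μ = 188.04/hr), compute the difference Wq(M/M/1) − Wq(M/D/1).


ρ = 55.14/188.04 = 0.2932
Wq(M/M/1) = ρ/(μ−λ) = 0.2932/132.90 = 0.002206 hr
Wq(M/D/1) = ρ/(2(μ−λ)) = 0.001103 hr
Savings = 0.002206 − 0.001103 = 0.001103 hr

Final: 0.001103 hr


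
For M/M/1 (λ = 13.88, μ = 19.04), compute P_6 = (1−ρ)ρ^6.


ρ = 13.88/19.04 = 0.7290
P_n = (1−ρ)·ρ^n = (1 − 0.7290)·0.7290^6 = 0.2710·0.150084 = 0.040674

Final: 0.040674


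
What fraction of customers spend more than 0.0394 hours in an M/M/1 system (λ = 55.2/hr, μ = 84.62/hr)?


W ~ Exponential(μ−λ) for M/M/1.
μ − λ = 84.62 − 55.2 = 29.4200
P(W > t) = e^{−(μ−λ)t} = e^{−1.1591} = 0.313753

Final: 0.313753


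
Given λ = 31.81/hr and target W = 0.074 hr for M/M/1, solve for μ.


W = 1/(μ−λ) ⇒ μ − λ = 1/W = 1/0.074 = 13.5135
μ = λ + 1/W = 31.81 + 13.5135 = 45.3235 per hr

Final: 45.3235 /hr


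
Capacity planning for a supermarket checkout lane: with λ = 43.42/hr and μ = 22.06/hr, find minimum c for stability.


Stability requires cμ > λ ⇔ c > λ/μ.
λ/μ = 43.42/22.06 = 1.9683
Minimum integer c = ⌊1.9683⌋ + 1 = 2
Check: 2·22.06 = 44.12 > 43.42, while 1·22.06 = 22.06 ≤ 43.42

Final: 2 servers


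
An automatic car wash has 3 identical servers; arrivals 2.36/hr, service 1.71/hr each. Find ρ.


ρ = λ/(cμ) = 2.36/(3·1.71) = 2.36/5.13 = 0.4600

Final: 0.4600


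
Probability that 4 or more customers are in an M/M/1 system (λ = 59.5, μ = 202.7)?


ρ = 59.5/202.7 = 0.2935
P(N ≥ n) = ρ^n = 0.2935^4 = 0.007424

Final: 0.007424


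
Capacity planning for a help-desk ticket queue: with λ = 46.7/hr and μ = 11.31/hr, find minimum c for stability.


Stability requires cμ > λ ⇔ c > λ/μ.
λ/μ = 46.7/11.31 = 4.1291
Minimum integer c = ⌊4.1291⌋ + 1 = 5
Check: 5·11.31 = 56.55 > 46.7, while 4·11.31 = 45.24 ≤ 46.7

Final: 5 servers


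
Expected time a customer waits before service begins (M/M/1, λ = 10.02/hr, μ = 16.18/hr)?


ρ = 10.02/16.18 = 0.6193
Wq = ρ/(μ−λ) = 0.6193/(16.18 − 10.02) = 0.6193/6.16 = 0.1005 hr

Final: 0.1005 hr


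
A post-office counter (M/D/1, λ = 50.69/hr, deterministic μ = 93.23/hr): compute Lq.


ρ = 50.69/93.23 = 0.5437
M/D/1: Lq = ρ²/(2(1−ρ)) = 0.2956/(2·0.4563) = 0.32394

Final: 0.32394


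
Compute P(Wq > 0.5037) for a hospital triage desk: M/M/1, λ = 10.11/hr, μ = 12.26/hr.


ρ = 10.11/12.26 = 0.8246
P(Wq > t) = ρ·e^{−(μ−λ)t} = 0.8246·e^{−1.0830}
= 0.8246·0.338594 = 0.279215

Final: 0.279215


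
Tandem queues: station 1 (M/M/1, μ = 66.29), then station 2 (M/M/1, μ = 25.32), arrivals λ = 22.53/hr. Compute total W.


Each node sees arrival rate λ = 22.53/hr (tandem ⇒ throughput preserved).
W₁ = 1/(μ₁−λ) = 1/(66.29−22.53) = 0.02285 hr
W₂ = 1/(μ₂−λ) = 1/(25.32−22.53) = 0.35842 hr
W_total = W₁ + W₂ = 0.02285 + 0.35842 = 0.38127 hr

Final: 0.38127 hr


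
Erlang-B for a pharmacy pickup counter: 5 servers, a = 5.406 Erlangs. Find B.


B(c,a) = (a^c/c!) / Σ_{k=0}^{c} a^k/k!
a^5/5! = 38.476801
Σ terms (k=0..5): 1.00000 + 5.40600 + 14.61242 + 26.33158 + 35.58713 + 38.47680 = 121.413923
B = 38.476801/121.413923 = 0.316906

Final: 0.316906


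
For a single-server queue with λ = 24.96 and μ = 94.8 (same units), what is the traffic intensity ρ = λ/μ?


ρ = λ/μ = 24.96/94.8 = 0.2633

Final: 0.2633


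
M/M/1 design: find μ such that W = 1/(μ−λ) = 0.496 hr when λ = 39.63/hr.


W = 1/(μ−λ) ⇒ μ − λ = 1/W = 1/0.496 = 2.0161
μ = λ + 1/W = 39.63 + 2.0161 = 41.6461 per hr

Final: 41.6461 /hr


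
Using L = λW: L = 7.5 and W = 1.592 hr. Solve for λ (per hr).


λ = L/W = 7.5/1.592 = 4.7111 /hr

Final: 4.7111 /hr


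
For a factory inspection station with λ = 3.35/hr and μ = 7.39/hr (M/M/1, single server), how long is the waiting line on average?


ρ = 3.35/7.39 = 0.4533
Lq = ρ²/(1−ρ) = 0.2055/0.5467 = 0.3759

Final: 0.3759
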